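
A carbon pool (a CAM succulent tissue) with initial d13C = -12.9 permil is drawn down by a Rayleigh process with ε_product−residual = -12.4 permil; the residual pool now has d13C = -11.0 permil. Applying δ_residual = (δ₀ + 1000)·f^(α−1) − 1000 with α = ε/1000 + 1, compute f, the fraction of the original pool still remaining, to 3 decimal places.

0.856

α − 1 = ε/1000 = -0.0124
(δ_res + 1000)/(δ₀ + 1000) = (-11.0 + 1000)/(-12.9 + 1000) = 989.0/987.1 = 1.001925
f = 1.001925^(1/-0.0124) = exp(ln(1.001925)/-0.0124) = exp(0.00192/-0.0124)
f = exp(-0.1551) = 0.8563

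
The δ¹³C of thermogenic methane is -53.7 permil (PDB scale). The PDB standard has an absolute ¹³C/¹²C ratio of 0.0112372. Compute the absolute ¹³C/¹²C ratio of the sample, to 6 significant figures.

R_sample = R_standard × (δ¹³C/1000 + 1)
R_sample = 0.0112372 × (-53.7/1000 + 1) = 0.0112372 × 0.946300
R_sample = 0.0106338

0.0106338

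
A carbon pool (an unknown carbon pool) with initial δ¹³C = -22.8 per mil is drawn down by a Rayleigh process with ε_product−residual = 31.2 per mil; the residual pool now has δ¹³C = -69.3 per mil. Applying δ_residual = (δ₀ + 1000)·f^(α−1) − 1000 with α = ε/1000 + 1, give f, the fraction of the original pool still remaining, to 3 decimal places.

0.210

α − 1 = ε/1000 = 0.0312
(δ_res + 1000)/(δ₀ + 1000) = (-69.3 + 1000)/(-22.8 + 1000) = 930.7/977.2 = 0.952415
f = 0.952415^(1/0.0312) = exp(ln(0.952415)/0.0312) = exp(-0.04875/0.0312)
f = exp(-1.5626) = 0.2096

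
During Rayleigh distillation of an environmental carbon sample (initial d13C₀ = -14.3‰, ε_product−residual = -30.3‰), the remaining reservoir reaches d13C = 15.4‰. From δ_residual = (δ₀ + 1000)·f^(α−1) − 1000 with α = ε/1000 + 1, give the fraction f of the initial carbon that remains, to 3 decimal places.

0.375

α − 1 = ε/1000 = -0.0303
(δ_res + 1000)/(δ₀ + 1000) = (15.4 + 1000)/(-14.3 + 1000) = 1015.4/985.7 = 1.030131
f = 1.030131^(1/-0.0303) = exp(ln(1.030131)/-0.0303) = exp(0.02969/-0.0303)
f = exp(-0.9797) = 0.3754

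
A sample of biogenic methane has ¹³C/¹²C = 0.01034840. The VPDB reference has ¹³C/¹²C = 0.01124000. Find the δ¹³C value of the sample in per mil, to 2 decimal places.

-79.32 per mil

δ¹³C = (R_sample / R_standard − 1) × 1000
R_sample / R_standard = 0.01034840 / 0.01124000 = 0.920676
δ¹³C = (0.920676 − 1) × 1000 = -79.324 per mil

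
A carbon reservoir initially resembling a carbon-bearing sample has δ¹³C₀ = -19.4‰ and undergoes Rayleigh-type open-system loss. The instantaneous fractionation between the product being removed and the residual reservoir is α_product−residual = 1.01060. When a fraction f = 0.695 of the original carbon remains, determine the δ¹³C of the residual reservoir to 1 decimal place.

Rayleigh residual: δ_res = (δ₀ + 1000)·f^(α−1) − 1000
α − 1 = 0.01060
f^(α−1) = 0.695^(0.01060) = 0.996151
δ_res = (-19.4 + 1000) × 0.996151 − 1000 = 976.825 − 1000 = -23.17‰

-23.2‰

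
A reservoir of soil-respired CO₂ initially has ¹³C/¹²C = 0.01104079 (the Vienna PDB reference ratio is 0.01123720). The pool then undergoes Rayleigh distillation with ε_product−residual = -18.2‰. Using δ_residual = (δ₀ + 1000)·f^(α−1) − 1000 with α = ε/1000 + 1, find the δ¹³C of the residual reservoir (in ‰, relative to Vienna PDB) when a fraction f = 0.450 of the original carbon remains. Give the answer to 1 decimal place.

δ₀ = (0.01104079/0.01123720 − 1)×1000 = (0.982521 − 1)×1000 = -17.479‰
α − 1 = ε/1000 = -0.0182
f^(α−1) = 0.450^(-0.0182) = 1.014639
δ_res = (-17.479 + 1000) × 1.014639 − 1000 = 996.905 − 1000 = -3.10‰

-3.1‰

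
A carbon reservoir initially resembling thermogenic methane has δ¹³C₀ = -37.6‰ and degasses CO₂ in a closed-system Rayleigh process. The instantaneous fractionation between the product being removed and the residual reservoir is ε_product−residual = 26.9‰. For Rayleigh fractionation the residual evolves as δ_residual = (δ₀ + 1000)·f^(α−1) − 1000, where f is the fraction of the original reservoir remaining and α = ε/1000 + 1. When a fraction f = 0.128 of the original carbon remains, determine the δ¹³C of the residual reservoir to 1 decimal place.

Rayleigh residual: δ_res = (δ₀ + 1000)·f^(α−1) − 1000
α = ε/1000 + 1 = 1.02690, so α − 1 = 0.02690
f^(α−1) = 0.128^(0.02690) = 0.946202
δ_res = (-37.6 + 1000) × 0.946202 − 1000 = 910.625 − 1000 = -89.38‰

-89.4‰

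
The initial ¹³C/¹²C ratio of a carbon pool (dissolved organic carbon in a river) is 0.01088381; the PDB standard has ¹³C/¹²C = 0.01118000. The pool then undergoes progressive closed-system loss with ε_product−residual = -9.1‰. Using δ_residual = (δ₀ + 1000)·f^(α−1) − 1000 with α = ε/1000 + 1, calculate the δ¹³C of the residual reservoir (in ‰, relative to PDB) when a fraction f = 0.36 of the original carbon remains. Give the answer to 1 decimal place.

δ₀ = (0.01088381/0.01118000 − 1)×1000 = (0.973507 − 1)×1000 = -26.493‰
α − 1 = ε/1000 = -0.0091
f^(α−1) = 0.36^(-0.0091) = 1.009340
δ_res = (-26.493 + 1000) × 1.009340 − 1000 = 982.600 − 1000 = -17.40‰

-17.4‰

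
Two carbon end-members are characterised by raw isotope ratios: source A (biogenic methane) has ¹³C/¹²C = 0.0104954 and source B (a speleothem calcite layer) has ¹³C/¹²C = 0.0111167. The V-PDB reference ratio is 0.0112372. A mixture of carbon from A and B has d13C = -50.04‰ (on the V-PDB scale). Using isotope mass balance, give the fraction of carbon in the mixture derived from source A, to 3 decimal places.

0.711

δ_A = (0.0104954/0.0112372 − 1)×1000 = (0.933987 − 1)×1000 = -66.013‰
δ_B = (0.0111167/0.0112372 − 1)×1000 = (0.989277 − 1)×1000 = -10.723‰
f_A = (δ_mix − δ_B)/(δ_A − δ_B) = (-50.04 − (-10.723))/(-66.013 − (-10.723))
f_A = -39.317 / -55.290 = 0.7111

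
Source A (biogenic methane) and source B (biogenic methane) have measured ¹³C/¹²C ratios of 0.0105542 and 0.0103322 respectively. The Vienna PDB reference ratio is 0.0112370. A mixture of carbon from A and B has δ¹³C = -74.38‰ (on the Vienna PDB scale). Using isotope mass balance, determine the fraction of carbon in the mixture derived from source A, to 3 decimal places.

0.311

δ_A = (0.0105542/0.0112370 − 1)×1000 = (0.939236 − 1)×1000 = -60.764‰
δ_B = (0.0103322/0.0112370 − 1)×1000 = (0.919480 − 1)×1000 = -80.520‰
f_A = (δ_mix − δ_B)/(δ_A − δ_B) = (-74.38 − (-80.520))/(-60.764 − (-80.520))
f_A = 6.140 / 19.756 = 0.3108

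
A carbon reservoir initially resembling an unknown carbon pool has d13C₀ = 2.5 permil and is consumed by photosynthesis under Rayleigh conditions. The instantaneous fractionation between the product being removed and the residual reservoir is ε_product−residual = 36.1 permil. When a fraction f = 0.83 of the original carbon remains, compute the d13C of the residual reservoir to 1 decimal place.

Rayleigh residual: δ_res = (δ₀ + 1000)·f^(α−1) − 1000
α = ε/1000 + 1 = 1.03610, so α − 1 = 0.03610
f^(α−1) = 0.83^(0.03610) = 0.993296
δ_res = (2.5 + 1000) × 0.993296 − 1000 = 995.779 − 1000 = -4.22 permil

-4.2 permil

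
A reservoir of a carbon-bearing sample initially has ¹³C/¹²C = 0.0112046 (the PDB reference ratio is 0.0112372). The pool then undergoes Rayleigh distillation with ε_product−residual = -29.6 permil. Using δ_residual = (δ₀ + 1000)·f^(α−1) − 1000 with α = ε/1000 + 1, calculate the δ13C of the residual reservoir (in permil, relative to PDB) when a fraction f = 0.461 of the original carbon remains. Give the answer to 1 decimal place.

δ₀ = (0.0112046/0.0112372 − 1)×1000 = (0.997099 − 1)×1000 = -2.901 permil
α − 1 = ε/1000 = -0.0296
f^(α−1) = 0.461^(-0.0296) = 1.023186
δ_res = (-2.901 + 1000) × 1.023186 − 1000 = 1020.217 − 1000 = 20.22 permil

20.2 permil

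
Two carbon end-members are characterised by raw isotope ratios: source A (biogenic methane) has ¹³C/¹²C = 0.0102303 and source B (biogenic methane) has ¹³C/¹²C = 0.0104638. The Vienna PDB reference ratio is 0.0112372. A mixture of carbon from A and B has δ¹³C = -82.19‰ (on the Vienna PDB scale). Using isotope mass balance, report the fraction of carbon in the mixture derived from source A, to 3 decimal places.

0.643

δ_A = (0.0102303/0.0112372 − 1)×1000 = (0.910396 − 1)×1000 = -89.604‰
δ_B = (0.0104638/0.0112372 − 1)×1000 = (0.931175 − 1)×1000 = -68.825‰
f_A = (δ_mix − δ_B)/(δ_A − δ_B) = (-82.19 − (-68.825))/(-89.604 − (-68.825))
f_A = -13.365 / -20.779 = 0.6432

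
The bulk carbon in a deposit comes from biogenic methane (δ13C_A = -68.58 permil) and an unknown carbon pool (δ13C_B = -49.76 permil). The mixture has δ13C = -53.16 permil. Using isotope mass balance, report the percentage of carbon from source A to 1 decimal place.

δ_mix = f_A·δ_A + (1 − f_A)·δ_B  ⇒  f_A = (δ_mix − δ_B)/(δ_A − δ_B)
f_A = (-53.16 − (-49.76)) / (-68.58 − (-49.76))
f_A = -3.40 / -18.82 = 0.1807

18.1%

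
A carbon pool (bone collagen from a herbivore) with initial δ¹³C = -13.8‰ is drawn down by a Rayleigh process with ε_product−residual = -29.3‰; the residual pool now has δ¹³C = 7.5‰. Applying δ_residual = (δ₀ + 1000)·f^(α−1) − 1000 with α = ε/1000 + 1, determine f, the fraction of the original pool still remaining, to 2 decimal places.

α − 1 = ε/1000 = -0.0293
(δ_res + 1000)/(δ₀ + 1000) = (7.5 + 1000)/(-13.8 + 1000) = 1007.5/986.2 = 1.021598
f = 1.021598^(1/-0.0293) = exp(ln(1.021598)/-0.0293) = exp(0.02137/-0.0293)
f = exp(-0.7293) = 0.4823

0.48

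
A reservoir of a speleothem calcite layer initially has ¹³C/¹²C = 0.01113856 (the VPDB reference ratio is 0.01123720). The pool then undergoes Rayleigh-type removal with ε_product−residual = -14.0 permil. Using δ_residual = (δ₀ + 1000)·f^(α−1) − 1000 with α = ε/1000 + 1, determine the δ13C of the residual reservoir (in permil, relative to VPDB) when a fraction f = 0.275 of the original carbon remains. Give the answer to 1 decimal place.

9.3 permil

δ₀ = (0.01113856/0.01123720 − 1)×1000 = (0.991222 − 1)×1000 = -8.778 permil
α − 1 = ε/1000 = -0.0140
f^(α−1) = 0.275^(-0.0140) = 1.018238
δ_res = (-8.778 + 1000) × 1.018238 − 1000 = 1009.300 − 1000 = 9.30 permil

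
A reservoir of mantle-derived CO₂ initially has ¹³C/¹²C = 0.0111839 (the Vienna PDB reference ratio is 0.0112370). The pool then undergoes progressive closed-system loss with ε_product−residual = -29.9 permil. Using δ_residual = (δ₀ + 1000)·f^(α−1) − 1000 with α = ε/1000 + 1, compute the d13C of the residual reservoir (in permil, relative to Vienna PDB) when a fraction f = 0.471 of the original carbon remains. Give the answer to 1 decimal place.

δ₀ = (0.0111839/0.0112370 − 1)×1000 = (0.995275 − 1)×1000 = -4.725 permil
α − 1 = ε/1000 = -0.0299
f^(α−1) = 0.471^(-0.0299) = 1.022767
δ_res = (-4.725 + 1000) × 1.022767 − 1000 = 1017.934 − 1000 = 17.93 permil

17.9 permil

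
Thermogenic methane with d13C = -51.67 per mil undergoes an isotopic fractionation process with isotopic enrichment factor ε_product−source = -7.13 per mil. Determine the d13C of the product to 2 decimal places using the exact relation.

Exactly, δ_product = (δ_source + 1000)·(ε/1000 + 1) − 1000.
δ_product = (-51.67 + 1000) × (-7.13/1000 + 1) − 1000
δ_product = -58.432 per mil

-58.43 per mil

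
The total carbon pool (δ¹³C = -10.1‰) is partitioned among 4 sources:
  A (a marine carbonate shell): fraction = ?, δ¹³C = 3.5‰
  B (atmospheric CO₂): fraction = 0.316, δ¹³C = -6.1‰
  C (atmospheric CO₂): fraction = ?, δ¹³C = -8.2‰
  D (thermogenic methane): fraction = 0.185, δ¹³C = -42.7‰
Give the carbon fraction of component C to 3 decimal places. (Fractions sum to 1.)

0.173

Let f_C and f_A be the unknown fractions; fractions sum to 1 so f_C + f_A = 0.499.
Mass balance: Σ fᵢ·δᵢ = δ_bulk ⇒ f_C·(-8.2) + f_A·(3.5) = -10.1 − (-9.827) = -0.273
Substitute f_A = 0.499 − f_C:
f_C·(-8.2 − 3.5) = -0.273 − 0.499×(3.5) = -2.019
f_C = -2.019 / -11.7 = 0.1726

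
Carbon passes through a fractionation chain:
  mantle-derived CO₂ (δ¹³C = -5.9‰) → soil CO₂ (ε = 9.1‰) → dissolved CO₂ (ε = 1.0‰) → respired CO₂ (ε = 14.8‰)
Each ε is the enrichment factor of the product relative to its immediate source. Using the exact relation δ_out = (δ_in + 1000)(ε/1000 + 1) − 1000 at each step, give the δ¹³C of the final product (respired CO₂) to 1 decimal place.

19.0‰

step 1: δ = (-5.90 + 1000)·(9.1/1000 + 1) − 1000 = 3.15‰
step 2: δ = (3.15 + 1000)·(1.0/1000 + 1) − 1000 = 4.15‰
step 3: δ = (4.15 + 1000)·(14.8/1000 + 1) − 1000 = 19.01‰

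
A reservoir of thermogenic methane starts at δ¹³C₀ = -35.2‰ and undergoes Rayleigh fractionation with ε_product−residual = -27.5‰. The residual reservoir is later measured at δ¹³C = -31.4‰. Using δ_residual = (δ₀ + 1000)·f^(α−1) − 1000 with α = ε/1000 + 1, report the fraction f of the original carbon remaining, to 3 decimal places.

α − 1 = ε/1000 = -0.0275
(δ_res + 1000)/(δ₀ + 1000) = (-31.4 + 1000)/(-35.2 + 1000) = 968.6/964.8 = 1.003939
f = 1.003939^(1/-0.0275) = exp(ln(1.003939)/-0.0275) = exp(0.00393/-0.0275)
f = exp(-0.1429) = 0.8668

0.867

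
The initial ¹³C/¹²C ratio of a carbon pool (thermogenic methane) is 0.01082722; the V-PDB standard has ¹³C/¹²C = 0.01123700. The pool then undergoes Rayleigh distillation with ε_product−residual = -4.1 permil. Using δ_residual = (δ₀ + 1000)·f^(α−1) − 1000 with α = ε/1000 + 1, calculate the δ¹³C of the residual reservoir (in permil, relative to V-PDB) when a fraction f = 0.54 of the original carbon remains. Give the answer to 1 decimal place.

-34.0 permil

δ₀ = (0.01082722/0.01123700 − 1)×1000 = (0.963533 − 1)×1000 = -36.467 permil
α − 1 = ε/1000 = -0.0041
f^(α−1) = 0.54^(-0.0041) = 1.002530
δ_res = (-36.467 + 1000) × 1.002530 − 1000 = 965.970 − 1000 = -34.03 permil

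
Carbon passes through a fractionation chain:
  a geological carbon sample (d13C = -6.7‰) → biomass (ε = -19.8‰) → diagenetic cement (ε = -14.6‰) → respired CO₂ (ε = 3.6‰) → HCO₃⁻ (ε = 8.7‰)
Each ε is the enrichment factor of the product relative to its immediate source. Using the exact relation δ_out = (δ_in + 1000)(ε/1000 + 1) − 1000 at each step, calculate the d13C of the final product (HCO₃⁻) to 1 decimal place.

step 1: δ = (-6.70 + 1000)·(-19.8/1000 + 1) − 1000 = -26.37‰
step 2: δ = (-26.37 + 1000)·(-14.6/1000 + 1) − 1000 = -40.58‰
step 3: δ = (-40.58 + 1000)·(3.6/1000 + 1) − 1000 = -37.13‰
step 4: δ = (-37.13 + 1000)·(8.7/1000 + 1) − 1000 = -28.75‰

-28.8‰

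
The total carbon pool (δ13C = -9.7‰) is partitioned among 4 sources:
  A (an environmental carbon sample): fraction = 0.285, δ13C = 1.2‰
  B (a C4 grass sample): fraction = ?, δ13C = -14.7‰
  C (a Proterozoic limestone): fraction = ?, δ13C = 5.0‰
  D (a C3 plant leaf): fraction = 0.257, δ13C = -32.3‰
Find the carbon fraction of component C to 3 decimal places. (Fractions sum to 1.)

0.253

Let f_C and f_B be the unknown fractions; fractions sum to 1 so f_C + f_B = 0.458.
Mass balance: Σ fᵢ·δᵢ = δ_bulk ⇒ f_C·(5.0) + f_B·(-14.7) = -9.7 − (-7.959) = -1.741
Substitute f_B = 0.458 − f_C:
f_C·(5.0 − -14.7) = -1.741 − 0.458×(-14.7) = 4.992
f_C = 4.992 / 19.7 = 0.2534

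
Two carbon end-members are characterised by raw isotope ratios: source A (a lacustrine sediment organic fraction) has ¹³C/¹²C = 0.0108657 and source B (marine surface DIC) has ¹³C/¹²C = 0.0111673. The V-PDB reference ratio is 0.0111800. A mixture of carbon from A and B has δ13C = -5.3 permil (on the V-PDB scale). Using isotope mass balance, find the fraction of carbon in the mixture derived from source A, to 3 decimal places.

δ_A = (0.0108657/0.0111800 − 1)×1000 = (0.971887 − 1)×1000 = -28.113 permil
δ_B = (0.0111673/0.0111800 − 1)×1000 = (0.998864 − 1)×1000 = -1.136 permil
f_A = (δ_mix − δ_B)/(δ_A − δ_B) = (-5.3 − (-1.136))/(-28.113 − (-1.136))
f_A = -4.164 / -26.977 = 0.1544

0.154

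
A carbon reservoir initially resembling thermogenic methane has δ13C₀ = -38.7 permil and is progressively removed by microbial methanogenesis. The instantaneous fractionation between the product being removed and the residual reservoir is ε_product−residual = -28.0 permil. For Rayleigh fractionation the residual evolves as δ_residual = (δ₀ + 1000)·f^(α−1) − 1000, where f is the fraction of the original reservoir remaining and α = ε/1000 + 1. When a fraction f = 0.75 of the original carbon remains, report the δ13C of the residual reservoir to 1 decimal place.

-30.9 permil

Rayleigh residual: δ_res = (δ₀ + 1000)·f^(α−1) − 1000
α = ε/1000 + 1 = 0.97200, so α − 1 = -0.02800
f^(α−1) = 0.75^(-0.02800) = 1.008088
δ_res = (-38.7 + 1000) × 1.008088 − 1000 = 969.075 − 1000 = -30.93 permil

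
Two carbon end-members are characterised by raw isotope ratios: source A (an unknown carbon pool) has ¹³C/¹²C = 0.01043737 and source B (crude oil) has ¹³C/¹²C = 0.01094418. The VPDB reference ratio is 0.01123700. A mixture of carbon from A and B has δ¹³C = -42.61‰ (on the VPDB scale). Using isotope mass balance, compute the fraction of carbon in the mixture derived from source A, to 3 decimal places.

0.367

δ_A = (0.01043737/0.01123700 − 1)×1000 = (0.928840 − 1)×1000 = -71.160‰
δ_B = (0.01094418/0.01123700 − 1)×1000 = (0.973941 − 1)×1000 = -26.059‰
f_A = (δ_mix − δ_B)/(δ_A − δ_B) = (-42.61 − (-26.059))/(-71.160 − (-26.059))
f_A = -16.551 / -45.102 = 0.3670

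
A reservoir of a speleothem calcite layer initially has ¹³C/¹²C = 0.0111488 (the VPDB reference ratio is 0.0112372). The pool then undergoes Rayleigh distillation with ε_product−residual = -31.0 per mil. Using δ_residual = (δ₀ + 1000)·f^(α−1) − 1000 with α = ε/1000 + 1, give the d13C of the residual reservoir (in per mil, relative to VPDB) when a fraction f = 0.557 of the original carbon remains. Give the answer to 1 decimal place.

10.3 per mil

δ₀ = (0.0111488/0.0112372 − 1)×1000 = (0.992133 − 1)×1000 = -7.867 per mil
α − 1 = ε/1000 = -0.0310
f^(α−1) = 0.557^(-0.0310) = 1.018306
δ_res = (-7.867 + 1000) × 1.018306 − 1000 = 1010.296 − 1000 = 10.30 per mil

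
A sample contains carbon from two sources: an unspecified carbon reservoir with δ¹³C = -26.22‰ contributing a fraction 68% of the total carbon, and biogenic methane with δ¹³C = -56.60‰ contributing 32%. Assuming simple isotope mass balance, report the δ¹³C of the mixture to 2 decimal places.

δ_mix = f_A·δ_A + f_B·δ_B
δ_mix = 0.68 × (-26.22) + 0.32 × (-56.60)
δ_mix = -17.830 + -18.112 = -35.942‰

-35.94‰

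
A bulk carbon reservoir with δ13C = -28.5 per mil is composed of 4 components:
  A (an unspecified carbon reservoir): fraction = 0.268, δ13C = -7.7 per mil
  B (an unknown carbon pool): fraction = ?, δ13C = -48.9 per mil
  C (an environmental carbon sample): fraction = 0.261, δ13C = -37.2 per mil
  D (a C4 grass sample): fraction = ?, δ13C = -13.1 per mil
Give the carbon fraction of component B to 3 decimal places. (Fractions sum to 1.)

0.295

Let f_B and f_D be the unknown fractions; fractions sum to 1 so f_B + f_D = 0.471.
Mass balance: Σ fᵢ·δᵢ = δ_bulk ⇒ f_B·(-48.9) + f_D·(-13.1) = -28.5 − (-11.773) = -16.727
Substitute f_D = 0.471 − f_B:
f_B·(-48.9 − -13.1) = -16.727 − 0.471×(-13.1) = -10.557
f_B = -10.557 / -35.8 = 0.2949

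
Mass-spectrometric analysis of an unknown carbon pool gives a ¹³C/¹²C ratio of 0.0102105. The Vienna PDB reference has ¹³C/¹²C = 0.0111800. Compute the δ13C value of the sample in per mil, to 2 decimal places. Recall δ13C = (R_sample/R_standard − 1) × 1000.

-86.72 per mil

δ13C = (R_sample / R_standard − 1) × 1000
R_sample / R_standard = 0.0102105 / 0.0111800 = 0.913283
δ13C = (0.913283 − 1) × 1000 = -86.717 per mil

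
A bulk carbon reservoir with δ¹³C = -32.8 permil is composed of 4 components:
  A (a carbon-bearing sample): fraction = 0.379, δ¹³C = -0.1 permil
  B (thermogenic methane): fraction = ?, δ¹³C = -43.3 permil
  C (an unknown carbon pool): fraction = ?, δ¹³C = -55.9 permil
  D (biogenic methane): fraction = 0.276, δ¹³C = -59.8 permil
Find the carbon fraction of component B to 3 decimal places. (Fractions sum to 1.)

0.240

Let f_B and f_C be the unknown fractions; fractions sum to 1 so f_B + f_C = 0.345.
Mass balance: Σ fᵢ·δᵢ = δ_bulk ⇒ f_B·(-43.3) + f_C·(-55.9) = -32.8 − (-16.543) = -16.257
Substitute f_C = 0.345 − f_B:
f_B·(-43.3 − -55.9) = -16.257 − 0.345×(-55.9) = 3.028
f_B = 3.028 / 12.6 = 0.2403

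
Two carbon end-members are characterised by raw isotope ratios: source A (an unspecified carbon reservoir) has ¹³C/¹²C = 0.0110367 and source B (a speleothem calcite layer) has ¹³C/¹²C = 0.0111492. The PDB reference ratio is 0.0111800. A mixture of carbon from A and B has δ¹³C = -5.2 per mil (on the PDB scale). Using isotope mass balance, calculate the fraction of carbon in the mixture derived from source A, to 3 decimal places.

δ_A = (0.0110367/0.0111800 − 1)×1000 = (0.987182 − 1)×1000 = -12.818 per mil
δ_B = (0.0111492/0.0111800 − 1)×1000 = (0.997245 − 1)×1000 = -2.755 per mil
f_A = (δ_mix − δ_B)/(δ_A − δ_B) = (-5.2 − (-2.755))/(-12.818 − (-2.755))
f_A = -2.445 / -10.063 = 0.2430

0.243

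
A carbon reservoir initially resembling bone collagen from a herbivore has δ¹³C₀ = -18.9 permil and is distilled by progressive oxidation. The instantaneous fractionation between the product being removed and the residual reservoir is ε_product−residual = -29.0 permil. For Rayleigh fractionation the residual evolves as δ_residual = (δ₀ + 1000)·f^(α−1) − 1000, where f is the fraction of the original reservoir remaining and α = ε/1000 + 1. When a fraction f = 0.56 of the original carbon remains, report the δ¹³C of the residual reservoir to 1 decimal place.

Rayleigh residual: δ_res = (δ₀ + 1000)·f^(α−1) − 1000
α = ε/1000 + 1 = 0.97100, so α − 1 = -0.02900
f^(α−1) = 0.56^(-0.02900) = 1.016957
δ_res = (-18.9 + 1000) × 1.016957 − 1000 = 997.736 − 1000 = -2.26 permil

-2.3 permil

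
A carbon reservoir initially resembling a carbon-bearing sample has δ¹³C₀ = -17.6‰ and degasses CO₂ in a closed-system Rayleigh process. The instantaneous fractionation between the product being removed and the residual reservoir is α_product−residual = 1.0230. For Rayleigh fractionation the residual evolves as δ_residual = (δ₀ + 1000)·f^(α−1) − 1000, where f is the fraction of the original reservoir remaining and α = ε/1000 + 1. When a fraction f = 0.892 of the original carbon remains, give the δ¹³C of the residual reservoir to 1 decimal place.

-20.2‰

Rayleigh residual: δ_res = (δ₀ + 1000)·f^(α−1) − 1000
α − 1 = 0.02300
f^(α−1) = 0.892^(0.02300) = 0.997375
δ_res = (-17.6 + 1000) × 0.997375 − 1000 = 979.821 − 1000 = -20.18‰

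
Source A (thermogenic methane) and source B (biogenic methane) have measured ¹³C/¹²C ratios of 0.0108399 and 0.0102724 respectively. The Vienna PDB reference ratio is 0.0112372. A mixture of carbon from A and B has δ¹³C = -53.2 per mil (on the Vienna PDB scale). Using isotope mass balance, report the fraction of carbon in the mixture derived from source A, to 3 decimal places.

0.647

δ_A = (0.0108399/0.0112372 − 1)×1000 = (0.964644 − 1)×1000 = -35.356 per mil
δ_B = (0.0102724/0.0112372 − 1)×1000 = (0.914142 − 1)×1000 = -85.858 per mil
f_A = (δ_mix − δ_B)/(δ_A − δ_B) = (-53.2 − (-85.858))/(-35.356 − (-85.858))
f_A = 32.658 / 50.502 = 0.6467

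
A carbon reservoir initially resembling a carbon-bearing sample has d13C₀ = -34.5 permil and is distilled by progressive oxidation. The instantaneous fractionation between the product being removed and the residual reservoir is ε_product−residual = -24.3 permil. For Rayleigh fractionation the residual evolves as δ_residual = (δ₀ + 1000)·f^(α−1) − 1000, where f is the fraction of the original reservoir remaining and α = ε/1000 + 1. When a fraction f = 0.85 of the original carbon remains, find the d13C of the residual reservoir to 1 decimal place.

Rayleigh residual: δ_res = (δ₀ + 1000)·f^(α−1) − 1000
α = ε/1000 + 1 = 0.97570, so α − 1 = -0.02430
f^(α−1) = 0.85^(-0.02430) = 1.003957
δ_res = (-34.5 + 1000) × 1.003957 − 1000 = 969.321 − 1000 = -30.68 permil

-30.7 permil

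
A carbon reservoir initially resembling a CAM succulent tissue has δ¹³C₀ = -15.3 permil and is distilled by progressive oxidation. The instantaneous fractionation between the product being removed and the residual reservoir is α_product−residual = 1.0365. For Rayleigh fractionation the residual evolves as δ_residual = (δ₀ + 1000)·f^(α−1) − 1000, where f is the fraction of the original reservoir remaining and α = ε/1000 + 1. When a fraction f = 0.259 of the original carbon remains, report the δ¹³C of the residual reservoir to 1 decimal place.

-62.7 permil

Rayleigh residual: δ_res = (δ₀ + 1000)·f^(α−1) − 1000
α − 1 = 0.03650
f^(α−1) = 0.259^(0.03650) = 0.951887
δ_res = (-15.3 + 1000) × 0.951887 − 1000 = 937.323 − 1000 = -62.68 permil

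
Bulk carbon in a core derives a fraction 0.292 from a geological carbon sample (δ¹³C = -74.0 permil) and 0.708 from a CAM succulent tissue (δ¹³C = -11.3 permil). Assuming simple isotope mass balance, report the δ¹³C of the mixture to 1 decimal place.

δ_mix = f_A·δ_A + f_B·δ_B
δ_mix = 0.292 × (-74.0) + 0.708 × (-11.3)
δ_mix = -21.61 + -8.00 = -29.61 permil

-29.6 permil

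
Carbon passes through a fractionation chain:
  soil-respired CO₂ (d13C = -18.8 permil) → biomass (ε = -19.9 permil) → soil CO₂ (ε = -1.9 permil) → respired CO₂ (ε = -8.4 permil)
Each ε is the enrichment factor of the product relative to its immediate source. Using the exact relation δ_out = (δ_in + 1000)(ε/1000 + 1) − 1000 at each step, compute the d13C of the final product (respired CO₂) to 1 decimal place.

step 1: δ = (-18.80 + 1000)·(-19.9/1000 + 1) − 1000 = -38.33 permil
step 2: δ = (-38.33 + 1000)·(-1.9/1000 + 1) − 1000 = -40.15 permil
step 3: δ = (-40.15 + 1000)·(-8.4/1000 + 1) − 1000 = -48.22 permil

-48.2 permil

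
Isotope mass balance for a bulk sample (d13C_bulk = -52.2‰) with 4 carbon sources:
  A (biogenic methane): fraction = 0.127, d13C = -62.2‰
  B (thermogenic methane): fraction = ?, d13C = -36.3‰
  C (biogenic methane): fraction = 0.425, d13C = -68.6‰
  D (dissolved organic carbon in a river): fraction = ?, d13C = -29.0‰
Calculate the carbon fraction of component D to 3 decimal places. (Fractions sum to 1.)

0.153

Let f_D and f_B be the unknown fractions; fractions sum to 1 so f_D + f_B = 0.448.
Mass balance: Σ fᵢ·δᵢ = δ_bulk ⇒ f_D·(-29.0) + f_B·(-36.3) = -52.2 − (-37.054) = -15.146
Substitute f_B = 0.448 − f_D:
f_D·(-29.0 − -36.3) = -15.146 − 0.448×(-36.3) = 1.117
f_D = 1.117 / 7.3 = 0.1530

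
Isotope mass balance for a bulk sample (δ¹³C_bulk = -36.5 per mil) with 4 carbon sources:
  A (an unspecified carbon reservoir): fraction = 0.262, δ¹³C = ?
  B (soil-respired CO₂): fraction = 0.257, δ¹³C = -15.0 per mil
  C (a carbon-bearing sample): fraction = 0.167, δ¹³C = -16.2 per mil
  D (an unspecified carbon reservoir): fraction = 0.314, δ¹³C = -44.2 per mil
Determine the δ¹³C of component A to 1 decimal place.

-61.3 per mil

Isotope mass balance: δ_bulk = Σ fᵢ·δᵢ.
-36.5 = 0.262×δ_A + 0.257×(-15.0) + 0.167×(-16.2) + 0.314×(-44.2)
0.262·δ_A = -36.5 − (-20.439) = -16.061
δ_A = -16.061 / 0.262 = -61.30 per mil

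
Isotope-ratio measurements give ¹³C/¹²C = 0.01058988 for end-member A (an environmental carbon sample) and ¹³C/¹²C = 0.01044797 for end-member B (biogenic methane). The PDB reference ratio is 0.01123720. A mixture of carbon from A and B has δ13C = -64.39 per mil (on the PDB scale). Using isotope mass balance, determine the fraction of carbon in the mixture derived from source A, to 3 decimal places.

0.463

δ_A = (0.01058988/0.01123720 − 1)×1000 = (0.942395 − 1)×1000 = -57.605 per mil
δ_B = (0.01044797/0.01123720 − 1)×1000 = (0.929766 − 1)×1000 = -70.234 per mil
f_A = (δ_mix − δ_B)/(δ_A − δ_B) = (-64.39 − (-70.234))/(-57.605 − (-70.234))
f_A = 5.844 / 12.629 = 0.4627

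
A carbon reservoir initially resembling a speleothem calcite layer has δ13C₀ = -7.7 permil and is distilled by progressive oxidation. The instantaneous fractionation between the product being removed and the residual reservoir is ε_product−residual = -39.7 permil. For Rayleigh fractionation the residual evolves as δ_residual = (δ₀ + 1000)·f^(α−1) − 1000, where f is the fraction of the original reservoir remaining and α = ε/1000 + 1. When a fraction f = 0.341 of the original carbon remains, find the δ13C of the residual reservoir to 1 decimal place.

Rayleigh residual: δ_res = (δ₀ + 1000)·f^(α−1) − 1000
α = ε/1000 + 1 = 0.96030, so α − 1 = -0.03970
f^(α−1) = 0.341^(-0.03970) = 1.043637
δ_res = (-7.7 + 1000) × 1.043637 − 1000 = 1035.601 − 1000 = 35.60 permil

35.6 permil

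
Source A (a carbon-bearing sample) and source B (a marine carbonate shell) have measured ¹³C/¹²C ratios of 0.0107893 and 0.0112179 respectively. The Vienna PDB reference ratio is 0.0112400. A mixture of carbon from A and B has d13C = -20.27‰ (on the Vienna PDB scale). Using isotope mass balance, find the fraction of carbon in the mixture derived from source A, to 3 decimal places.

0.480

δ_A = (0.0107893/0.0112400 − 1)×1000 = (0.959902 − 1)×1000 = -40.098‰
δ_B = (0.0112179/0.0112400 − 1)×1000 = (0.998034 − 1)×1000 = -1.966‰
f_A = (δ_mix − δ_B)/(δ_A − δ_B) = (-20.27 − (-1.966))/(-40.098 − (-1.966))
f_A = -18.304 / -38.132 = 0.4800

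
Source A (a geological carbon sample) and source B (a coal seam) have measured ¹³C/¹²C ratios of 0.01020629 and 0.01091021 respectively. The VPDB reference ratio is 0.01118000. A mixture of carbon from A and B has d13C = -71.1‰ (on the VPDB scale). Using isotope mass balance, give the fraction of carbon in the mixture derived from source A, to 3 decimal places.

δ_A = (0.01020629/0.01118000 − 1)×1000 = (0.912906 − 1)×1000 = -87.094‰
δ_B = (0.01091021/0.01118000 − 1)×1000 = (0.975869 − 1)×1000 = -24.131‰
f_A = (δ_mix − δ_B)/(δ_A − δ_B) = (-71.1 − (-24.131))/(-87.094 − (-24.131))
f_A = -46.969 / -62.962 = 0.7460

0.746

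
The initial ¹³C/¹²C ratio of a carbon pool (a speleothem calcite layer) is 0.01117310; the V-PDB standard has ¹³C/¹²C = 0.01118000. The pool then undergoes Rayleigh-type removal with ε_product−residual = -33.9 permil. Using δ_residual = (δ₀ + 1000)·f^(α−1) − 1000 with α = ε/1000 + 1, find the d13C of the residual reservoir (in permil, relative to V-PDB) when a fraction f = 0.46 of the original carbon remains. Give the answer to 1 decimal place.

26.0 permil

δ₀ = (0.01117310/0.01118000 − 1)×1000 = (0.999383 − 1)×1000 = -0.617 permil
α − 1 = ε/1000 = -0.0339
f^(α−1) = 0.46^(-0.0339) = 1.026674
δ_res = (-0.617 + 1000) × 1.026674 − 1000 = 1026.040 − 1000 = 26.04 permil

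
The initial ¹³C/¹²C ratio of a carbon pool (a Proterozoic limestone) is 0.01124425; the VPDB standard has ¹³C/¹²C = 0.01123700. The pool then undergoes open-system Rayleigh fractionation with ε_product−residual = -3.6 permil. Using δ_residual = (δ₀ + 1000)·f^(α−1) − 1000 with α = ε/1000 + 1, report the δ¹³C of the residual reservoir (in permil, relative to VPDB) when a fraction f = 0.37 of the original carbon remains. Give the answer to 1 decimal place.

δ₀ = (0.01124425/0.01123700 − 1)×1000 = (1.000645 − 1)×1000 = 0.645 permil
α − 1 = ε/1000 = -0.0036
f^(α−1) = 0.37^(-0.0036) = 1.003586
δ_res = (0.645 + 1000) × 1.003586 − 1000 = 1004.233 − 1000 = 4.23 permil

4.2 permil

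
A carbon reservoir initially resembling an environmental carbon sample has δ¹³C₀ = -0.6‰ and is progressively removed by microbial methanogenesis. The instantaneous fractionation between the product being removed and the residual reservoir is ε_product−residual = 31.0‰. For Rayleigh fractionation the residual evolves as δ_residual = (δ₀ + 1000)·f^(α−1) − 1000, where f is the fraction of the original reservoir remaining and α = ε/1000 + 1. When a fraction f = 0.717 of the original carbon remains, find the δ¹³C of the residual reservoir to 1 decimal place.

-10.9‰

Rayleigh residual: δ_res = (δ₀ + 1000)·f^(α−1) − 1000
α = ε/1000 + 1 = 1.03100, so α − 1 = 0.03100
f^(α−1) = 0.717^(0.03100) = 0.989740
δ_res = (-0.6 + 1000) × 0.989740 − 1000 = 989.146 − 1000 = -10.85‰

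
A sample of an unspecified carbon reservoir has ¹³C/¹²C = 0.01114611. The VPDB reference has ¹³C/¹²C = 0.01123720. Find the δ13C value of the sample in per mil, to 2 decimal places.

-8.11 per mil

δ13C = (R_sample / R_standard − 1) × 1000
R_sample / R_standard = 0.01114611 / 0.01123720 = 0.991894
δ13C = (0.991894 − 1) × 1000 = -8.106 per mil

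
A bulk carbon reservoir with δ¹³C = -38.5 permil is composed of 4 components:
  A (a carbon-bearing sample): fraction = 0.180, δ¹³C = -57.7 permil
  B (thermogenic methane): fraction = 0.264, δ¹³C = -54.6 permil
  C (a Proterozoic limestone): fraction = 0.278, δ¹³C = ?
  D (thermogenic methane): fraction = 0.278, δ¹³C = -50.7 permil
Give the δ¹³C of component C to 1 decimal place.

Isotope mass balance: δ_bulk = Σ fᵢ·δᵢ.
-38.5 = 0.180×(-57.7) + 0.264×(-54.6) + 0.278×δ_C + 0.278×(-50.7)
0.278·δ_C = -38.5 − (-38.895) = 0.395
δ_C = 0.395 / 0.278 = 1.42 permil

1.4 permil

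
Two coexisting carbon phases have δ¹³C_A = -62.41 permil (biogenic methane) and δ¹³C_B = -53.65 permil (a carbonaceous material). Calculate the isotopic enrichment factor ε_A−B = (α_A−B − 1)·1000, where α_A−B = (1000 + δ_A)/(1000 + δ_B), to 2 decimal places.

α_A−B = (1000 + -62.41) / (1000 + -53.65) = 937.59 / 946.35 = 0.990743
ε_A−B = (0.990743 − 1) × 1000 = -9.257 permil
(The approximation ε ≈ δ_A − δ_B would give -8.76 permil.)

-9.26 permil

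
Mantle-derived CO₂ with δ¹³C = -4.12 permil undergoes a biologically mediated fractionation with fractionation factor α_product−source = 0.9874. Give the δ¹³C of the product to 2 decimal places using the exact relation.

δ_product = (δ_source + 1000)·α − 1000
δ_product = (-4.12 + 1000) × 0.9874 − 1000
δ_product = 983.332 − 1000 = -16.668 permil

-16.67 permil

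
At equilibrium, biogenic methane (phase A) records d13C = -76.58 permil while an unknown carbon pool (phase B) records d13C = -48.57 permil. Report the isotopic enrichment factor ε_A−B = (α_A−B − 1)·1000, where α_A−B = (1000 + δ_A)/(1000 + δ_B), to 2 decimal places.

α_A−B = (1000 + -76.58) / (1000 + -48.57) = 923.42 / 951.43 = 0.970560
ε_A−B = (0.970560 − 1) × 1000 = -29.440 permil
(The approximation ε ≈ δ_A − δ_B would give -28.01 permil.)

-29.44 permil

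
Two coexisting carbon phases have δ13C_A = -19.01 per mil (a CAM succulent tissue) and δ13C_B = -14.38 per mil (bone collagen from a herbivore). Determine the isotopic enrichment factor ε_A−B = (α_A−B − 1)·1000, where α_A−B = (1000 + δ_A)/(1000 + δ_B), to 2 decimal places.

-4.70 per mil

α_A−B = (1000 + -19.01) / (1000 + -14.38) = 980.99 / 985.62 = 0.995302
ε_A−B = (0.995302 − 1) × 1000 = -4.698 per mil
(The approximation ε ≈ δ_A − δ_B would give -4.63 per mil.)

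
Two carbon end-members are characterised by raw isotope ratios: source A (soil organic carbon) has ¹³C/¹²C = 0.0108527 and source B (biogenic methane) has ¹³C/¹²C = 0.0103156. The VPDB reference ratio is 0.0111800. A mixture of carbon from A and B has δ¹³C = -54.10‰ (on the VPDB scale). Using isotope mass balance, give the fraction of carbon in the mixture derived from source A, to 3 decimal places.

0.483

δ_A = (0.0108527/0.0111800 − 1)×1000 = (0.970725 − 1)×1000 = -29.275‰
δ_B = (0.0103156/0.0111800 − 1)×1000 = (0.922683 − 1)×1000 = -77.317‰
f_A = (δ_mix − δ_B)/(δ_A − δ_B) = (-54.10 − (-77.317))/(-29.275 − (-77.317))
f_A = 23.217 / 48.041 = 0.4833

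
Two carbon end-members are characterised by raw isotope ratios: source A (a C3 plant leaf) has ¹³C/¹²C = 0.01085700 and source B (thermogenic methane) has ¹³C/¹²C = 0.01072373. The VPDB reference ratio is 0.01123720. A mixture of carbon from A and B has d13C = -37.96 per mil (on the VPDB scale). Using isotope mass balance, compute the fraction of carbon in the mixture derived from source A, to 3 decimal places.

δ_A = (0.01085700/0.01123720 − 1)×1000 = (0.966166 − 1)×1000 = -33.834 per mil
δ_B = (0.01072373/0.01123720 − 1)×1000 = (0.954306 − 1)×1000 = -45.694 per mil
f_A = (δ_mix − δ_B)/(δ_A − δ_B) = (-37.96 − (-45.694))/(-33.834 − (-45.694))
f_A = 7.734 / 11.860 = 0.6521

0.652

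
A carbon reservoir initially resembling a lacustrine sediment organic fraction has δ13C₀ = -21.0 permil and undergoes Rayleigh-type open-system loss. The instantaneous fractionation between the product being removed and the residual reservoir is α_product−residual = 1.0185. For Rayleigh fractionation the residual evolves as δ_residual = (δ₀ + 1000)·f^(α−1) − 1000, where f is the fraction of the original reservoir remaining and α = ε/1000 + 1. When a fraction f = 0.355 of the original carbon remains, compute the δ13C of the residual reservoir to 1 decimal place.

-39.6 permil

Rayleigh residual: δ_res = (δ₀ + 1000)·f^(α−1) − 1000
α − 1 = 0.01850
f^(α−1) = 0.355^(0.01850) = 0.981023
δ_res = (-21.0 + 1000) × 0.981023 − 1000 = 960.422 − 1000 = -39.58 permil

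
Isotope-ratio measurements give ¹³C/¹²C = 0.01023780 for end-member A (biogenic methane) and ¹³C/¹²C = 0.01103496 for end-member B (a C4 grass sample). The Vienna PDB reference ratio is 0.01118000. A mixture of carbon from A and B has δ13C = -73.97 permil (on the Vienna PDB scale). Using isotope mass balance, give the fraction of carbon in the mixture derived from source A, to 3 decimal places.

0.855

δ_A = (0.01023780/0.01118000 − 1)×1000 = (0.915725 − 1)×1000 = -84.275 permil
δ_B = (0.01103496/0.01118000 − 1)×1000 = (0.987027 − 1)×1000 = -12.973 permil
f_A = (δ_mix − δ_B)/(δ_A − δ_B) = (-73.97 − (-12.973))/(-84.275 − (-12.973))
f_A = -60.997 / -71.302 = 0.8555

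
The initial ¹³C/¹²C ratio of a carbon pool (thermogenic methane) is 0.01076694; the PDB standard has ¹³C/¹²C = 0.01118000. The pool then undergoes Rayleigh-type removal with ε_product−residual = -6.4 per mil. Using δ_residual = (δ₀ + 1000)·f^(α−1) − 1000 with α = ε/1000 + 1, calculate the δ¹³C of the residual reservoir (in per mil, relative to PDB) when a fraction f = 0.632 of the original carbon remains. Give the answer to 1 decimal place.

δ₀ = (0.01076694/0.01118000 − 1)×1000 = (0.963054 − 1)×1000 = -36.946 per mil
α − 1 = ε/1000 = -0.0064
f^(α−1) = 0.632^(-0.0064) = 1.002941
δ_res = (-36.946 + 1000) × 1.002941 − 1000 = 965.886 − 1000 = -34.11 per mil

-34.1 per mil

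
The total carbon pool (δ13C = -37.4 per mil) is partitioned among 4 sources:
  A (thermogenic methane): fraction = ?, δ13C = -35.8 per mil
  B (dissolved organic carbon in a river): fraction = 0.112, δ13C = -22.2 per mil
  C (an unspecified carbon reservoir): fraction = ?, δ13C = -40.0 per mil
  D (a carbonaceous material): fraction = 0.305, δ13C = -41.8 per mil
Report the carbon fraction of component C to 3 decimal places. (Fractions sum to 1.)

Let f_C and f_A be the unknown fractions; fractions sum to 1 so f_C + f_A = 0.583.
Mass balance: Σ fᵢ·δᵢ = δ_bulk ⇒ f_C·(-40.0) + f_A·(-35.8) = -37.4 − (-15.235) = -22.165
Substitute f_A = 0.583 − f_C:
f_C·(-40.0 − -35.8) = -22.165 − 0.583×(-35.8) = -1.293
f_C = -1.293 / -4.2 = 0.3079

0.308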